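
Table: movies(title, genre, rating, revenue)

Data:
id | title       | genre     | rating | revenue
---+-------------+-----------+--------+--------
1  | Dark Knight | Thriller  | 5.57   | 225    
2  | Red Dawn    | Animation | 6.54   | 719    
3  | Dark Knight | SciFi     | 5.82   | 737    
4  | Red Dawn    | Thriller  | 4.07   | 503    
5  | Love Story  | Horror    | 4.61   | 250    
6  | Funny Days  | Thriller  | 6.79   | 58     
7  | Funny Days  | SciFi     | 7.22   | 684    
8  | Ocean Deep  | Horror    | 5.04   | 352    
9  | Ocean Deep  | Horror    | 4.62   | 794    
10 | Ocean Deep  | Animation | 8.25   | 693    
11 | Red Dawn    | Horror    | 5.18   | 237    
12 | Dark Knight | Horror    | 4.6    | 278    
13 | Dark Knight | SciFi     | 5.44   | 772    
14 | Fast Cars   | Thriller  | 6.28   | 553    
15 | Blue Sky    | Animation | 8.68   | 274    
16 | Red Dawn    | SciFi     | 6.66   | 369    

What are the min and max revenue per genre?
SELECT genre, MIN(revenue), MAX(revenue)
FROM movies
GROUP BY genre

Result:
  Animation: min=274, max=719
  Horror: min=237, max=794
  SciFi: min=369, max=772
  Thriller: min=58, max=553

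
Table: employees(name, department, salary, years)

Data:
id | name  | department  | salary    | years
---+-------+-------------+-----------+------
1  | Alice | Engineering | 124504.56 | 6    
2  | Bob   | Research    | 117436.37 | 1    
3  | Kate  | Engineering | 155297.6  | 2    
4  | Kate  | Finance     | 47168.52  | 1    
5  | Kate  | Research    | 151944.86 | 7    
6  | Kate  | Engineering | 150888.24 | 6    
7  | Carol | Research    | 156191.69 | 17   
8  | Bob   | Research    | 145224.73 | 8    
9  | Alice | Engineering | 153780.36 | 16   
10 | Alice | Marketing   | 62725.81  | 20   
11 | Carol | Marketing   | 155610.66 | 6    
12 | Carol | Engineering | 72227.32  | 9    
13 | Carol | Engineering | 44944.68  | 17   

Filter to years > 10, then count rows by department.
SELECT department, COUNT(*)
FROM employees
WHERE years > 10
GROUP BY department

Note: WHERE filters rows before grouping.

Result:
  Engineering: 2
  Marketing: 1
  Research: 1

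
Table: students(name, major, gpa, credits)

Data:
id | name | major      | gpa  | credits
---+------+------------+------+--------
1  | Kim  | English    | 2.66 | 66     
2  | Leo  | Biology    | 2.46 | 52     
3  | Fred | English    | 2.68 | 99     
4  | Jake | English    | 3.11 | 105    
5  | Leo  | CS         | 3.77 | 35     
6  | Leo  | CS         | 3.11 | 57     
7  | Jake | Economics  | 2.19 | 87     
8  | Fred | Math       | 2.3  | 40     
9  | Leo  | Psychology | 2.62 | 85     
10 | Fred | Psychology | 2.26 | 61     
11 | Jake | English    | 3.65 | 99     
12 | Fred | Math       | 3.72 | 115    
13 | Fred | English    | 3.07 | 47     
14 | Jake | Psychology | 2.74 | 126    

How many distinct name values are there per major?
SELECT major, COUNT(DISTINCT name)
FROM students
GROUP BY major

Result:
  Biology: 1 distinct
  CS: 1 distinct
  Economics: 1 distinct
  English: 3 distinct
  Math: 1 distinct
  Psychology: 3 distinct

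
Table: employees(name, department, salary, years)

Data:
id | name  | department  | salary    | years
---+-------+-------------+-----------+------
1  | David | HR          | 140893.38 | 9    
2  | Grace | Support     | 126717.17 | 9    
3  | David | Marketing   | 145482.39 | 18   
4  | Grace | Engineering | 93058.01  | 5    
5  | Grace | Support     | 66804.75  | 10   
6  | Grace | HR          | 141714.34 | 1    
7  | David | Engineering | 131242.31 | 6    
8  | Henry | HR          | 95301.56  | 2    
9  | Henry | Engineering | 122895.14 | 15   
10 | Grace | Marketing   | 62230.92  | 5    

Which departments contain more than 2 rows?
SELECT department, COUNT(*) as cnt
FROM employees
GROUP BY department
HAVING COUNT(*) > 2

Result:
  Engineering: 3
  HR: 3

Note: HAVING filters groups after aggregation, WHERE filters rows before.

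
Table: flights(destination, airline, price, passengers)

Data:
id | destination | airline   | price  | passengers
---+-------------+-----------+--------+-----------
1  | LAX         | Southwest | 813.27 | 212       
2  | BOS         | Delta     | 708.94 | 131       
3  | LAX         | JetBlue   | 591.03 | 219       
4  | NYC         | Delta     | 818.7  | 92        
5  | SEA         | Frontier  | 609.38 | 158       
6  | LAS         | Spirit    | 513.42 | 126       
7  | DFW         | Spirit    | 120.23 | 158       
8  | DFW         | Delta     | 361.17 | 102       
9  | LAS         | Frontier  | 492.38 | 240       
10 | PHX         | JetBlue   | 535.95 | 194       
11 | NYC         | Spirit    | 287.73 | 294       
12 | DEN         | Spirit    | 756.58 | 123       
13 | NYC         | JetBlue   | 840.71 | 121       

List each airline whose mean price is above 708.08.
SELECT airline, AVG(price)
FROM flights
GROUP BY airline
HAVING AVG(price) > 708.08

Result:
  Southwest: avg=813.27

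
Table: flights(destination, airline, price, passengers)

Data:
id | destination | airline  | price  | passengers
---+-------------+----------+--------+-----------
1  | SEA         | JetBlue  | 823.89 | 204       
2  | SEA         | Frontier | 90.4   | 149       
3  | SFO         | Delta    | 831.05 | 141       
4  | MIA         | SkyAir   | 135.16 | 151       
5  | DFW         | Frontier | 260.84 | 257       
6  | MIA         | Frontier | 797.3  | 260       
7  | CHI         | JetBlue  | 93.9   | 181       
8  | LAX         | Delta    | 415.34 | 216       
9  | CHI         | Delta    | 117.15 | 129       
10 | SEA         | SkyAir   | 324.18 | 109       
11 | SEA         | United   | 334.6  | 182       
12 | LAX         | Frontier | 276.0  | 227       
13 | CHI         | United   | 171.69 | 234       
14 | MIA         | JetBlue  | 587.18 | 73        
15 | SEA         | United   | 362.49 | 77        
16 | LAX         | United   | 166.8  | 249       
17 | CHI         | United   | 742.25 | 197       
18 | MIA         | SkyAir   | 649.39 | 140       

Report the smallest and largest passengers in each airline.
SELECT airline, MIN(passengers), MAX(passengers)
FROM flights
GROUP BY airline

Result:
  Delta: min=129, max=216
  Frontier: min=149, max=260
  JetBlue: min=73, max=204
  SkyAir: min=109, max=151
  United: min=77, max=249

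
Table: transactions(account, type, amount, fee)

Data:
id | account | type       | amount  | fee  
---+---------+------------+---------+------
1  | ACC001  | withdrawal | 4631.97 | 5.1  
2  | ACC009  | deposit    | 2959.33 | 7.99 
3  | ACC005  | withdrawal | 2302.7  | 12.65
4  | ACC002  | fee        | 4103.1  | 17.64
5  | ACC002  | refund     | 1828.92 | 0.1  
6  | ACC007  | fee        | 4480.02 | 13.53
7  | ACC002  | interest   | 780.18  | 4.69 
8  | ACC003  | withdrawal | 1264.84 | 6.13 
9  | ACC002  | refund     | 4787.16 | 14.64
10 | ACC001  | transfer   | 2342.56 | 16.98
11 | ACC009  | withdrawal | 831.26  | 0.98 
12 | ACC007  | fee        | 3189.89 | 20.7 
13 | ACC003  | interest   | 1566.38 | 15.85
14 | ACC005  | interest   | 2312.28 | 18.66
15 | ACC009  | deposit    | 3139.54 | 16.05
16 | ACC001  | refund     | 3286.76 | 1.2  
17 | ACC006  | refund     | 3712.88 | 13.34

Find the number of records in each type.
SELECT type, COUNT(*) as count
FROM transactions
GROUP BY type

Result:
  deposit: 2
  fee: 3
  interest: 3
  refund: 4
  transfer: 1
  withdrawal: 4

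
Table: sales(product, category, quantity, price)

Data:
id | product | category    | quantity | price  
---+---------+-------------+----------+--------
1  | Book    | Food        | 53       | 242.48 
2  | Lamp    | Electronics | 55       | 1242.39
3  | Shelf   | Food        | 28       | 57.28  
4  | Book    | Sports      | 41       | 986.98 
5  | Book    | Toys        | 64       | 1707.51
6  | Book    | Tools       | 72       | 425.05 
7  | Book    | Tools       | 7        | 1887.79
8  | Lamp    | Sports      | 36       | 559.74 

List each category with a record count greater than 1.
SELECT category, COUNT(*) as cnt
FROM sales
GROUP BY category
HAVING COUNT(*) > 1

Result:
  Food: 2
  Sports: 2
  Tools: 2

Note: HAVING filters groups after aggregation, WHERE filters rows before.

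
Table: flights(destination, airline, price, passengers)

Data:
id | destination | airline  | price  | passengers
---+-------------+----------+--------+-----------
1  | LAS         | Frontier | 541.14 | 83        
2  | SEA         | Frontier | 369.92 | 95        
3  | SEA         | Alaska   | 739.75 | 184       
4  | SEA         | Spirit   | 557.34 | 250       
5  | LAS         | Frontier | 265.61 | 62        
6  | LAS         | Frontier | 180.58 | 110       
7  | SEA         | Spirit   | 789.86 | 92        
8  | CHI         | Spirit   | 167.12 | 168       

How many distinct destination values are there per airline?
SELECT airline, COUNT(DISTINCT destination)
FROM flights
GROUP BY airline

Result:
  Alaska: 1 distinct
  Frontier: 2 distinct
  Spirit: 2 distinct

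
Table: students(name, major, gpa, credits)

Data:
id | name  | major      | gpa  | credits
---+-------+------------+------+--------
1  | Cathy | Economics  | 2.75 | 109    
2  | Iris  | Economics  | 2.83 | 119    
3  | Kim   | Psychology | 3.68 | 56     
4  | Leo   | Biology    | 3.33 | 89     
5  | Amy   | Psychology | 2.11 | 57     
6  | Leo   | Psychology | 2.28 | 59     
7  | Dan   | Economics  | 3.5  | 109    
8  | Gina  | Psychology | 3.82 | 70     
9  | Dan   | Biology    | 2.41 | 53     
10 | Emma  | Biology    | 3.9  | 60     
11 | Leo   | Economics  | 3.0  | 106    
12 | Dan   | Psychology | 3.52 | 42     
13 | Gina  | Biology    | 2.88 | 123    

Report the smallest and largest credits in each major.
SELECT major, MIN(credits), MAX(credits)
FROM students
GROUP BY major

Result:
  Biology: min=53, max=123
  Economics: min=106, max=119
  Psychology: min=42, max=70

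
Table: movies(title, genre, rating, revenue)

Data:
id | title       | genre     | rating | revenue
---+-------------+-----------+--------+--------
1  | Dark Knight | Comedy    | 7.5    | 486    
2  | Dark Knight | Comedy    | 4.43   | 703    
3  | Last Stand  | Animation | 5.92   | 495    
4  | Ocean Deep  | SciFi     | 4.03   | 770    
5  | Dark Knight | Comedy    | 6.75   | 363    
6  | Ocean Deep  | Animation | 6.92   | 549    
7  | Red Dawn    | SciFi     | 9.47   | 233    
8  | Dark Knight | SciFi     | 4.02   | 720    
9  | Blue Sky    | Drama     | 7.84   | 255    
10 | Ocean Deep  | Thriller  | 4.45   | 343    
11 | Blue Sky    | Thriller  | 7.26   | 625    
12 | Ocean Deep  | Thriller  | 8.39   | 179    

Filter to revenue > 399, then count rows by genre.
SELECT genre, COUNT(*)
FROM movies
WHERE revenue > 399
GROUP BY genre

Note: WHERE filters rows before grouping.

Result:
  Animation: 2
  Comedy: 2
  SciFi: 2
  Thriller: 1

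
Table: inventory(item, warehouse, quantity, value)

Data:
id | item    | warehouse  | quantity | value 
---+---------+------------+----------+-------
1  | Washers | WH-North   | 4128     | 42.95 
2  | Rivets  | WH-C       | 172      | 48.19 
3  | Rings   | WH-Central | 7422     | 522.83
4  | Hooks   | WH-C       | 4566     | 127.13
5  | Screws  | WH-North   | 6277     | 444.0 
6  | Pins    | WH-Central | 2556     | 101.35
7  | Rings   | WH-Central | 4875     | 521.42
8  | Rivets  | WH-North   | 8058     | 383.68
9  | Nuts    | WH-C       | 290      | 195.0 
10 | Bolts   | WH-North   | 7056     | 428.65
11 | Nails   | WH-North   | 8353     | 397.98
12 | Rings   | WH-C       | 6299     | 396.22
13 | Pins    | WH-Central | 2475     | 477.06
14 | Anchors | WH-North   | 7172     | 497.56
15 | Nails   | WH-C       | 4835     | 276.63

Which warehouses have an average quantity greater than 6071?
SELECT warehouse, AVG(quantity)
FROM inventory
GROUP BY warehouse
HAVING AVG(quantity) > 6071

Result:
  WH-North: avg=6840.67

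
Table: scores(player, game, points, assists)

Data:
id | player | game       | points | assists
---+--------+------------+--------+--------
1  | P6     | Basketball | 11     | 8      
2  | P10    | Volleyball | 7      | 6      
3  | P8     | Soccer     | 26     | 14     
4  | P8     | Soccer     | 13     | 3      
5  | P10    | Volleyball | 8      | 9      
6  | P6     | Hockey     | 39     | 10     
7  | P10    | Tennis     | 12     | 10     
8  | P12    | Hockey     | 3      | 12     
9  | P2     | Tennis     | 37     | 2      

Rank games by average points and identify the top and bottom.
SELECT game, AVG(points)
FROM scores
GROUP BY game
ORDER BY AVG(points)

All groups:
  Volleyball: 7.50
  Basketball: 11.00
  Soccer: 19.50
  Hockey: 21.00
  Tennis: 24.50

Highest: Tennis (24.50)
Lowest: Volleyball (7.50)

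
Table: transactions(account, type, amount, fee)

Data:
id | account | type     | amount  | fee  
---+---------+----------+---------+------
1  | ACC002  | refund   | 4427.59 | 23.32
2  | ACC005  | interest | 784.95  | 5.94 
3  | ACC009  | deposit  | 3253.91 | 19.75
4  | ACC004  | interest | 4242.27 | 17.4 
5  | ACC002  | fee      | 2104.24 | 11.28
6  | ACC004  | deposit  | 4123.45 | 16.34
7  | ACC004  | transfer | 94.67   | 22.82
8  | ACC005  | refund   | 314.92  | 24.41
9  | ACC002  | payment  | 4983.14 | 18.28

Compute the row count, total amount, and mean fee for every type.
SELECT type,
       COUNT(*) as cnt,
       SUM(amount) as total_amount,
       AVG(fee) as avg_fee
FROM transactions
GROUP BY type

Result:
  deposit: 2 records, 7377.36 total amount, 18.05 avg fee
  fee: 1 records, 2104.24 total amount, 11.28 avg fee
  interest: 2 records, 5027.22 total amount, 11.67 avg fee
  payment: 1 records, 4983.14 total amount, 18.28 avg fee
  refund: 2 records, 4742.51 total amount, 23.87 avg fee
  transfer: 1 records, 94.67 total amount, 22.82 avg fee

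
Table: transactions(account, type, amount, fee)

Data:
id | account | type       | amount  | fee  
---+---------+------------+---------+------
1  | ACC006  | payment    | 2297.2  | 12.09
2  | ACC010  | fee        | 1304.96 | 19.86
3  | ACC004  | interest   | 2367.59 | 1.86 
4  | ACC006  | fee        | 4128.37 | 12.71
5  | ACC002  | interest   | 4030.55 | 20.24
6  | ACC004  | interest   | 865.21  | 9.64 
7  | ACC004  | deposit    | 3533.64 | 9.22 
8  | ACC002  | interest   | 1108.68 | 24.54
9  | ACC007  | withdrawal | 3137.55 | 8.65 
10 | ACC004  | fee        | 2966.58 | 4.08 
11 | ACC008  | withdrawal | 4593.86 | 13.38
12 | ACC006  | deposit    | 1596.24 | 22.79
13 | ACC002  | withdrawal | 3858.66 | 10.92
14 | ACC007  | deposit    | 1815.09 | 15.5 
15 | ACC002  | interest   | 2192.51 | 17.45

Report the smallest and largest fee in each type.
SELECT type, MIN(fee), MAX(fee)
FROM transactions
GROUP BY type

Result:
  deposit: min=9.22, max=22.79
  fee: min=4.08, max=19.86
  interest: min=1.86, max=24.54
  payment: min=12.09, max=12.09
  withdrawal: min=8.65, max=13.38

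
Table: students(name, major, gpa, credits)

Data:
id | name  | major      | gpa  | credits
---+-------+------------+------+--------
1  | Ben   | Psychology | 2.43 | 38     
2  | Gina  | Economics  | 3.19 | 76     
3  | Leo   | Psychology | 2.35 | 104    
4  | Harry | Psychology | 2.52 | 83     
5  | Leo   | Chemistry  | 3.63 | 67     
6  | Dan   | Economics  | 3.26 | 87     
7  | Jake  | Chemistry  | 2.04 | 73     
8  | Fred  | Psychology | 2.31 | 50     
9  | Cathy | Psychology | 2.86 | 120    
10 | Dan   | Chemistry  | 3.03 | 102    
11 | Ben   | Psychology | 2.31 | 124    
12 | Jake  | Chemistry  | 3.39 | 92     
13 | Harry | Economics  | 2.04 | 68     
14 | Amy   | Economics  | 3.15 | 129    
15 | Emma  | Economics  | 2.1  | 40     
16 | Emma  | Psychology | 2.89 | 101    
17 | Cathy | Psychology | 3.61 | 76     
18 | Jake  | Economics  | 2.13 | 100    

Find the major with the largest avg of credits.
SELECT major, AVG(credits) as val
FROM students
GROUP BY major
ORDER BY val DESC
LIMIT 1

Result: Psychology with avg(credits) = 87.00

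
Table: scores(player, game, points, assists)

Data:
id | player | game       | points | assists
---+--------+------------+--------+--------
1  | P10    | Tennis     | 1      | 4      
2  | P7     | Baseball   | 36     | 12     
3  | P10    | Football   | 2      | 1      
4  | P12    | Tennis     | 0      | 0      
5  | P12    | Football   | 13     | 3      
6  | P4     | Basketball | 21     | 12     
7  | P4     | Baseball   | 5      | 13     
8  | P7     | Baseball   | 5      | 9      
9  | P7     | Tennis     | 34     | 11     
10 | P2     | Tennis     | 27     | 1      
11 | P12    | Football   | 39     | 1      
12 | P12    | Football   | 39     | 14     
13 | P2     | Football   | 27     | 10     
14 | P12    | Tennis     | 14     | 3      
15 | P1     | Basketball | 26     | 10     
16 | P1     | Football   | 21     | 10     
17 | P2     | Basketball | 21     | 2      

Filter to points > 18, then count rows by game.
SELECT game, COUNT(*)
FROM scores
WHERE points > 18
GROUP BY game

Note: WHERE filters rows before grouping.

Result:
  Baseball: 1
  Basketball: 3
  Football: 4
  Tennis: 2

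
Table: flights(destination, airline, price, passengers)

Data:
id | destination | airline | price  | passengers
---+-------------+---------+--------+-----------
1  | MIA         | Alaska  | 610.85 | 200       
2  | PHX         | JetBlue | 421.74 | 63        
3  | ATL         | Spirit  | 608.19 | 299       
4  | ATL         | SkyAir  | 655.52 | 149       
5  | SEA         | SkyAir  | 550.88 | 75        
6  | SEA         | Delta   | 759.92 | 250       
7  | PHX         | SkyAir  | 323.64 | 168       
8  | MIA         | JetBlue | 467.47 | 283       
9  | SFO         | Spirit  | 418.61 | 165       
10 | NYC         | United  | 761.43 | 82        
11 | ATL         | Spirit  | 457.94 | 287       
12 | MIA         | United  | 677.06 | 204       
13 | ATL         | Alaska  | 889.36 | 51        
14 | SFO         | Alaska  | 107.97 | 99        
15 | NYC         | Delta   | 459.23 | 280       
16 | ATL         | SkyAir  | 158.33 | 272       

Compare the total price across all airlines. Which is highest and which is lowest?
SELECT airline, SUM(price)
FROM flights
GROUP BY airline
ORDER BY SUM(price)

All groups:
  JetBlue: 889.21
  Delta: 1219.15
  United: 1438.49
  Spirit: 1484.74
  Alaska: 1608.18
  SkyAir: 1688.37

Highest: SkyAir (1688.37)
Lowest: JetBlue (889.21)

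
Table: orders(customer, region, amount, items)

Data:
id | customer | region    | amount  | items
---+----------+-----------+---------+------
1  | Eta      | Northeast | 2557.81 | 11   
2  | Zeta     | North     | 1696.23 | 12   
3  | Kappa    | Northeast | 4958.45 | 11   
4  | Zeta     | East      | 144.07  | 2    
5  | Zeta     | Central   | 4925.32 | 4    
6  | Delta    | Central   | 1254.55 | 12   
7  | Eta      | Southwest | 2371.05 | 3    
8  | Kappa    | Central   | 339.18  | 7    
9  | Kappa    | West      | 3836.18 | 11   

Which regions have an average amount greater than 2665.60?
SELECT region, AVG(amount)
FROM orders
GROUP BY region
HAVING AVG(amount) > 2665.60

Result:
  Northeast: avg=3758.13
  West: avg=3836.18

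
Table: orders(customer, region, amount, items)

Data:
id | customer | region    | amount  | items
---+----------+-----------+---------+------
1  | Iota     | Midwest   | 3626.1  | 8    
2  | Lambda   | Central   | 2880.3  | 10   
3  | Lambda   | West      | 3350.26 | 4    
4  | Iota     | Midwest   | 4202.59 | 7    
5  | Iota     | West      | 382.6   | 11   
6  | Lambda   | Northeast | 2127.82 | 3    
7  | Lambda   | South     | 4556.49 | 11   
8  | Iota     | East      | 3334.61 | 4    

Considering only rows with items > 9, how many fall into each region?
SELECT region, COUNT(*)
FROM orders
WHERE items > 9
GROUP BY region

Note: WHERE filters rows before grouping.

Result:
  Central: 1
  South: 1
  West: 1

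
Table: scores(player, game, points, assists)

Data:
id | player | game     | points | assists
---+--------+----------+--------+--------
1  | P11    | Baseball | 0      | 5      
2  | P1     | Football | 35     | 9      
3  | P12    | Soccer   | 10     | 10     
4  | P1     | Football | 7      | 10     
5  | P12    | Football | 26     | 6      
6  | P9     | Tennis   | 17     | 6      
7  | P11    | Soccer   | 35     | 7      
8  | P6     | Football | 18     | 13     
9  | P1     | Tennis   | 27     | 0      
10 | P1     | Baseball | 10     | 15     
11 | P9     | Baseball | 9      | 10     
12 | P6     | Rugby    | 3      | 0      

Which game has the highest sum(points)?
SELECT game, SUM(points) as val
FROM scores
GROUP BY game
ORDER BY val DESC
LIMIT 1

Result: Football with sum(points) = 86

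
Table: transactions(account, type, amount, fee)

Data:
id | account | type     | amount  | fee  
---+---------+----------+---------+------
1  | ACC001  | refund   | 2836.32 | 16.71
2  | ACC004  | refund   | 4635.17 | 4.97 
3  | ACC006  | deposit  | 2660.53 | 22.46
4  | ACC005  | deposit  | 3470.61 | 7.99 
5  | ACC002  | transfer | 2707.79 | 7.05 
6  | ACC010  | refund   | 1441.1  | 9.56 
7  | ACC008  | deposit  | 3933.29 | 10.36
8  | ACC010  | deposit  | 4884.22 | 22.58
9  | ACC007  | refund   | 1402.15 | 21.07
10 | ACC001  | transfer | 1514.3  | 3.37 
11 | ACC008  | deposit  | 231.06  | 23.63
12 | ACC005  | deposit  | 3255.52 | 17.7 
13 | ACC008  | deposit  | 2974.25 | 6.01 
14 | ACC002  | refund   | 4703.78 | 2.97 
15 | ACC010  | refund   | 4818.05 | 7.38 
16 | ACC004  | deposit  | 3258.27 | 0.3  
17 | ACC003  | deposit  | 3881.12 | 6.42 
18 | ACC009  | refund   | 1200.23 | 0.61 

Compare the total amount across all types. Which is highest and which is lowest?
SELECT type, SUM(amount)
FROM transactions
GROUP BY type
ORDER BY SUM(amount)

All groups:
  transfer: 4222.09
  refund: 21036.80
  deposit: 28548.87

Highest: deposit (28548.87)
Lowest: transfer (4222.09)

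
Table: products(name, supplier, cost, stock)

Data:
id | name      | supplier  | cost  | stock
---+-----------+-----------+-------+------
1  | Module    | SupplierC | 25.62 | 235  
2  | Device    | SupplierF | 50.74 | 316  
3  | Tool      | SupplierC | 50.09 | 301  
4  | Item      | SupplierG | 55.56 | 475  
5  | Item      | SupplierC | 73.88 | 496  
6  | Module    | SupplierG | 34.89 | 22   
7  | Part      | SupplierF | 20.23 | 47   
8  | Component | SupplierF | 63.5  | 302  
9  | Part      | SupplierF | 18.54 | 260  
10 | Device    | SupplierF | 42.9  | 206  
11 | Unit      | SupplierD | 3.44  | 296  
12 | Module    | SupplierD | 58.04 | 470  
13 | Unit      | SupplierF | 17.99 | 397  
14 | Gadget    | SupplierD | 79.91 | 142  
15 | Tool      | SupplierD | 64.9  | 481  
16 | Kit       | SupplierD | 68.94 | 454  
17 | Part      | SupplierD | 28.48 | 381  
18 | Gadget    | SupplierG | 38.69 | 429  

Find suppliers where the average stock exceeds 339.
SELECT supplier, AVG(stock)
FROM products
GROUP BY supplier
HAVING AVG(stock) > 339

Result:
  SupplierC: avg=344.00
  SupplierD: avg=370.67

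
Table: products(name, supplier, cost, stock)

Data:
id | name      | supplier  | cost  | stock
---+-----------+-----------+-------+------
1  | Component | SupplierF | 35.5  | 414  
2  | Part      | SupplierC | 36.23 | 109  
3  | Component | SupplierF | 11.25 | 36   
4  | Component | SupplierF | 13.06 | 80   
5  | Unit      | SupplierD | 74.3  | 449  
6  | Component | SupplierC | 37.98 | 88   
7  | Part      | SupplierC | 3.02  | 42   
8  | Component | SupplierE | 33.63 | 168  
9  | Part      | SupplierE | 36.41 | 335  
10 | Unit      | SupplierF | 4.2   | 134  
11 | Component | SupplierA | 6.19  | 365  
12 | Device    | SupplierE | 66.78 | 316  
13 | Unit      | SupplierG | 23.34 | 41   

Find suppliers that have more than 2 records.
SELECT supplier, COUNT(*) as cnt
FROM products
GROUP BY supplier
HAVING COUNT(*) > 2

Result:
  SupplierC: 3
  SupplierE: 3
  SupplierF: 4

Note: HAVING filters groups after aggregation, WHERE filters rows before.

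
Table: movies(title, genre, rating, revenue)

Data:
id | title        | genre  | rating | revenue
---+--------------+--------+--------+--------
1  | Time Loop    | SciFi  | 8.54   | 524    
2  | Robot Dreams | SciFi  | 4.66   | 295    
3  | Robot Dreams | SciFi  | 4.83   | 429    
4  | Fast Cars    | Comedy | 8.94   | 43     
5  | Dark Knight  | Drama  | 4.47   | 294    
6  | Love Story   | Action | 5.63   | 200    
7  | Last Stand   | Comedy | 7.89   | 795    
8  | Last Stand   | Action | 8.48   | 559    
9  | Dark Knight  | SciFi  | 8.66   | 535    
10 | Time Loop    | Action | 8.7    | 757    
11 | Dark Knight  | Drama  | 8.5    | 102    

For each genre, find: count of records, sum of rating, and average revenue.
SELECT genre,
       COUNT(*) as cnt,
       SUM(rating) as total_rating,
       AVG(revenue) as avg_revenue
FROM movies
GROUP BY genre

Result:
  Action: 3 records, 22.81 total rating, 505.33 avg revenue
  Comedy: 2 records, 16.83 total rating, 419.00 avg revenue
  Drama: 2 records, 12.97 total rating, 198.00 avg revenue
  SciFi: 4 records, 26.69 total rating, 445.75 avg revenue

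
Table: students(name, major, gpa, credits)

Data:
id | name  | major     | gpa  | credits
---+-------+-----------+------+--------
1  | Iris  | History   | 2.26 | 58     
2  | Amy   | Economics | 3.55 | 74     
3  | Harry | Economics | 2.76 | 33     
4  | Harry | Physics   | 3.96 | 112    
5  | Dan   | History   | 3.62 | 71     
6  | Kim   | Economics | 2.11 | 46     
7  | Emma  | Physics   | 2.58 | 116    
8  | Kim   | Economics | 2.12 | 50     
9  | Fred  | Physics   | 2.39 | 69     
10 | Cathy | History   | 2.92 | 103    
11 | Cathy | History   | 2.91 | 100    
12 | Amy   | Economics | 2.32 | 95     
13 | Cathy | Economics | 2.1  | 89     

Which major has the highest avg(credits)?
SELECT major, AVG(credits) as val
FROM students
GROUP BY major
ORDER BY val DESC
LIMIT 1

Result: Physics with avg(credits) = 99.00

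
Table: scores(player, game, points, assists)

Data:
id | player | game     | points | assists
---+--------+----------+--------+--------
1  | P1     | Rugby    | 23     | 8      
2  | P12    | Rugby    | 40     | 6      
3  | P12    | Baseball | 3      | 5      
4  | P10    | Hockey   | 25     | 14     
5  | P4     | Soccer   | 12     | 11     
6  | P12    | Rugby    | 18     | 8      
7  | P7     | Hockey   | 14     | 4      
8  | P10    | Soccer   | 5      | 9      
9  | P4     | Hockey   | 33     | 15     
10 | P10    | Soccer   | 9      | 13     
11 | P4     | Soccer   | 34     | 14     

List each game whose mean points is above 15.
SELECT game, AVG(points)
FROM scores
GROUP BY game
HAVING AVG(points) > 15

Result:
  Hockey: avg=24.00
  Rugby: avg=27.00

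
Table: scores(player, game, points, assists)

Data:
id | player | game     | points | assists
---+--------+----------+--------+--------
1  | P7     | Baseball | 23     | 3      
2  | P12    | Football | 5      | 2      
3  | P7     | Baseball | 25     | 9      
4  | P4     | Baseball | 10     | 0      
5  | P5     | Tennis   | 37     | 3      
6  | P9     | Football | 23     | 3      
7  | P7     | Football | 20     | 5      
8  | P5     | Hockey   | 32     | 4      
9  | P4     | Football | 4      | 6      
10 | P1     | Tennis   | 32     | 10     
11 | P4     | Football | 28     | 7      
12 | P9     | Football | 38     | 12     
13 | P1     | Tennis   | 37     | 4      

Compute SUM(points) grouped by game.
SELECT game, SUM(points) as result
FROM scores
GROUP BY game

Result:
  Baseball: 58
  Football: 118
  Hockey: 32
  Tennis: 106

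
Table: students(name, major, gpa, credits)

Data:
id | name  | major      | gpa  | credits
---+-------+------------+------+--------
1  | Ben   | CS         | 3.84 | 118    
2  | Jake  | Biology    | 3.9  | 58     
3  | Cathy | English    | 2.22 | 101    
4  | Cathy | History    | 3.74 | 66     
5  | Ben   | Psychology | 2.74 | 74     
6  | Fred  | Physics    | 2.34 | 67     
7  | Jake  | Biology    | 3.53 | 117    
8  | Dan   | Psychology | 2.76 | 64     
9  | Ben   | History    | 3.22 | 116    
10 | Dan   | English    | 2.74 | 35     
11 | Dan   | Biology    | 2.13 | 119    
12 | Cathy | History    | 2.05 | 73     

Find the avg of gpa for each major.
SELECT major, AVG(gpa) as result
FROM students
GROUP BY major

Result:
  Biology: 3.19
  CS: 3.84
  English: 2.48
  History: 3.00
  Physics: 2.34
  Psychology: 2.75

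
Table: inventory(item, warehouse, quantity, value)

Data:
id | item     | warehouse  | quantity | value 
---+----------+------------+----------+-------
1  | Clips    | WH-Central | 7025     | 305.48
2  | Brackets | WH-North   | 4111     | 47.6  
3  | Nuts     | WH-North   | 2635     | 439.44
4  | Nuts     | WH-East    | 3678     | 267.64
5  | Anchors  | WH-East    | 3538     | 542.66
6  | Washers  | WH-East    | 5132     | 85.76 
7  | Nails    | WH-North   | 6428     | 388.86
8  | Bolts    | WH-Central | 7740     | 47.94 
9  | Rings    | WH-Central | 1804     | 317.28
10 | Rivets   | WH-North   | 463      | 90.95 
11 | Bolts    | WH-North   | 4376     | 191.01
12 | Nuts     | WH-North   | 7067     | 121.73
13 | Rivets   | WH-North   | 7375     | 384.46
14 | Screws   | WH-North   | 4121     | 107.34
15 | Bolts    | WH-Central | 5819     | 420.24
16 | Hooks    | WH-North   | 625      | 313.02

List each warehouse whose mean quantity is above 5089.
SELECT warehouse, AVG(quantity)
FROM inventory
GROUP BY warehouse
HAVING AVG(quantity) > 5089

Result:
  WH-Central: avg=5597.00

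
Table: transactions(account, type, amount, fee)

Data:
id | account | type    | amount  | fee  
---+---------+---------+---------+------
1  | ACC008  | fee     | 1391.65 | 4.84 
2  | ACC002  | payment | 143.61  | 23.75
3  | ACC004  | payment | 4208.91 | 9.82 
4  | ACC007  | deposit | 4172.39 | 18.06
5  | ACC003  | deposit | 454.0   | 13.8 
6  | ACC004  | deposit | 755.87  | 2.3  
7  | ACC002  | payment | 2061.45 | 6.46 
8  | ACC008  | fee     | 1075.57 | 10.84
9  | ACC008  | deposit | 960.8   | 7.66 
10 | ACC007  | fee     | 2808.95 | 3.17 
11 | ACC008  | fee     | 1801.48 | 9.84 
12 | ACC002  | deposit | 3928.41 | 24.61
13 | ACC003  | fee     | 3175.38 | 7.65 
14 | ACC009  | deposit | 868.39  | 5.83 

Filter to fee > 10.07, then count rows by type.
SELECT type, COUNT(*)
FROM transactions
WHERE fee > 10.07
GROUP BY type

Note: WHERE filters rows before grouping.

Result:
  deposit: 3
  fee: 1
  payment: 1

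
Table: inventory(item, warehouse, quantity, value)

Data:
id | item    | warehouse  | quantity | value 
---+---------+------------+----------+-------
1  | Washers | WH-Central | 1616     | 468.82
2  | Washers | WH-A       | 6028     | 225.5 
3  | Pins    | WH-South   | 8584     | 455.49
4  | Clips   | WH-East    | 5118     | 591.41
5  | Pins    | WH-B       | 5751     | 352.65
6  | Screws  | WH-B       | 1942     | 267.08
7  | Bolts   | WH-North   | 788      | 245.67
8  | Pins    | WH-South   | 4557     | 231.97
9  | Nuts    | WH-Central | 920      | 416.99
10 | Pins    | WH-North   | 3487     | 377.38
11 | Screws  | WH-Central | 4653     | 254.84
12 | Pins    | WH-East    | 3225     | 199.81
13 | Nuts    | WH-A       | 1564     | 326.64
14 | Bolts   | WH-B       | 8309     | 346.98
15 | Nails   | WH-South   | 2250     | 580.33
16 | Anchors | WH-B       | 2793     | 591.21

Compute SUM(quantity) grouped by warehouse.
SELECT warehouse, SUM(quantity) as result
FROM inventory
GROUP BY warehouse

Result:
  WH-A: 7592
  WH-B: 18795
  WH-Central: 7189
  WH-East: 8343
  WH-North: 4275
  WH-South: 15391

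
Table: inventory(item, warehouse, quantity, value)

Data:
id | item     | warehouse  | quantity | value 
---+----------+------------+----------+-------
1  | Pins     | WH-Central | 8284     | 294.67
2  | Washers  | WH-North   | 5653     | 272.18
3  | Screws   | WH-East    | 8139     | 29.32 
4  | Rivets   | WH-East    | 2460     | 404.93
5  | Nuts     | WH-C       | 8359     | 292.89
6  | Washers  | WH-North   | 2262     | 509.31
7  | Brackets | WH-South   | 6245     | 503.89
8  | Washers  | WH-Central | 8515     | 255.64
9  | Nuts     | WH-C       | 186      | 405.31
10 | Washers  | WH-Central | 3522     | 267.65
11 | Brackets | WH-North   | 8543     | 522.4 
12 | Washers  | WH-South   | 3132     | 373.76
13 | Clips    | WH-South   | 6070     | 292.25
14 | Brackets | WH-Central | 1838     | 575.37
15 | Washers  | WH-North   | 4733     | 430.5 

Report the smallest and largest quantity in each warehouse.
SELECT warehouse, MIN(quantity), MAX(quantity)
FROM inventory
GROUP BY warehouse

Result:
  WH-C: min=186, max=8359
  WH-Central: min=1838, max=8515
  WH-East: min=2460, max=8139
  WH-North: min=2262, max=8543
  WH-South: min=3132, max=6245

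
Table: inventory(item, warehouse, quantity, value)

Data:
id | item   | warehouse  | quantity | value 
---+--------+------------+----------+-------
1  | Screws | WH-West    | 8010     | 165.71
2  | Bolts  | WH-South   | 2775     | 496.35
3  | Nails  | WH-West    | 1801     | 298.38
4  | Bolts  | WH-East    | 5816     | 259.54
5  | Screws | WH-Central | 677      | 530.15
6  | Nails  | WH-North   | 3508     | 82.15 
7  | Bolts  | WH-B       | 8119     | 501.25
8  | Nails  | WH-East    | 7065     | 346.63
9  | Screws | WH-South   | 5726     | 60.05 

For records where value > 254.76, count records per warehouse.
SELECT warehouse, COUNT(*)
FROM inventory
WHERE value > 254.76
GROUP BY warehouse

Note: WHERE filters rows before grouping.

Result:
  WH-B: 1
  WH-Central: 1
  WH-East: 2
  WH-South: 1
  WH-West: 1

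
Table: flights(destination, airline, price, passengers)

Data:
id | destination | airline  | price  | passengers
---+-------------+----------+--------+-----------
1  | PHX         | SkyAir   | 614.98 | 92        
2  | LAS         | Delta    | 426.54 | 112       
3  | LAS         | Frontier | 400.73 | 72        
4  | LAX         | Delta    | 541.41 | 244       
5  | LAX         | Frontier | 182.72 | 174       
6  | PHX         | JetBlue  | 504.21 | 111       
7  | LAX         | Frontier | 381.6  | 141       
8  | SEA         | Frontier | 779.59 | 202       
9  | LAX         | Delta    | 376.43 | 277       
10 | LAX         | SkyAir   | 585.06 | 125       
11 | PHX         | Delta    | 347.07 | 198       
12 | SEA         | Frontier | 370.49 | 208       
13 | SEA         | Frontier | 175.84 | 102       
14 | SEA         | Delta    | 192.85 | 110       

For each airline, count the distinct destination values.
SELECT airline, COUNT(DISTINCT destination)
FROM flights
GROUP BY airline

Result:
  Delta: 4 distinct
  Frontier: 3 distinct
  JetBlue: 1 distinct
  SkyAir: 2 distinct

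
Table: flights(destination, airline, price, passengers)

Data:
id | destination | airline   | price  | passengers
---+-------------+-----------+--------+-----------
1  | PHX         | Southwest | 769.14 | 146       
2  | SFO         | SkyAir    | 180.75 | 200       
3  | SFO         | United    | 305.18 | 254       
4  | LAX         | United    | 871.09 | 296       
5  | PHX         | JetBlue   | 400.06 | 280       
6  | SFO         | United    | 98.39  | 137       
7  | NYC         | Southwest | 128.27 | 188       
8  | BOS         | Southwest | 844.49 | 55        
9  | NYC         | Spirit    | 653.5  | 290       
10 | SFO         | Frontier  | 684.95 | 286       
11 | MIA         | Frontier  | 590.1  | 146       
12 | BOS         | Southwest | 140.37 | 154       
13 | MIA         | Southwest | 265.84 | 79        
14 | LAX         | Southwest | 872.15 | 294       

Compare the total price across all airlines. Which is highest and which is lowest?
SELECT airline, SUM(price)
FROM flights
GROUP BY airline
ORDER BY SUM(price)

All groups:
  SkyAir: 180.75
  JetBlue: 400.06
  Spirit: 653.50
  United: 1274.66
  Frontier: 1275.05
  Southwest: 3020.26

Highest: Southwest (3020.26)
Lowest: SkyAir (180.75)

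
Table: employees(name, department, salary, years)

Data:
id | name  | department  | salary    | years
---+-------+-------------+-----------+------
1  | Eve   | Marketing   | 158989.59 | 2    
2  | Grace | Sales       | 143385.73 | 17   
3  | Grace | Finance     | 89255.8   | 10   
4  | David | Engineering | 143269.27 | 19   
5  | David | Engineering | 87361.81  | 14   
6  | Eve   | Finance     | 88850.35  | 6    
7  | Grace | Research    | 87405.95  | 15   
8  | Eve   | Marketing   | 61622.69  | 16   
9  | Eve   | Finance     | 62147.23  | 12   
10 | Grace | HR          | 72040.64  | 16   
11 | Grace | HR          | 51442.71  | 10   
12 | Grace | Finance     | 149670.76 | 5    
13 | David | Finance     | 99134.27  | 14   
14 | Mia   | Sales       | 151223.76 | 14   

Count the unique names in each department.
SELECT department, COUNT(DISTINCT name)
FROM employees
GROUP BY department

Result:
  Engineering: 1 distinct
  Finance: 3 distinct
  HR: 1 distinct
  Marketing: 1 distinct
  Research: 1 distinct
  Sales: 2 distinct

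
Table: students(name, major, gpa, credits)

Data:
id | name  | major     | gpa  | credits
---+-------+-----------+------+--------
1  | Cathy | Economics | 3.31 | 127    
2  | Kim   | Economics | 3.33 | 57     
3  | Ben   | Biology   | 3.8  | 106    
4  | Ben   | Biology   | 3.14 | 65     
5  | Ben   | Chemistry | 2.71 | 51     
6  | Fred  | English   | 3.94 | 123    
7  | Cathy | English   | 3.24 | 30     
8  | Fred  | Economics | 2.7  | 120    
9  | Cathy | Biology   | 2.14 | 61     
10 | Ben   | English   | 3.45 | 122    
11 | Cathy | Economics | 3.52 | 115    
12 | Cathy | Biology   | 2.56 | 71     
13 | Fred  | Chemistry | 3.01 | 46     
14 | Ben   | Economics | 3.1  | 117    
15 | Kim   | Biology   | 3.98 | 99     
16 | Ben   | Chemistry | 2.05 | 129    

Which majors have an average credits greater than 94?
SELECT major, AVG(credits)
FROM students
GROUP BY major
HAVING AVG(credits) > 94

Result:
  Economics: avg=107.20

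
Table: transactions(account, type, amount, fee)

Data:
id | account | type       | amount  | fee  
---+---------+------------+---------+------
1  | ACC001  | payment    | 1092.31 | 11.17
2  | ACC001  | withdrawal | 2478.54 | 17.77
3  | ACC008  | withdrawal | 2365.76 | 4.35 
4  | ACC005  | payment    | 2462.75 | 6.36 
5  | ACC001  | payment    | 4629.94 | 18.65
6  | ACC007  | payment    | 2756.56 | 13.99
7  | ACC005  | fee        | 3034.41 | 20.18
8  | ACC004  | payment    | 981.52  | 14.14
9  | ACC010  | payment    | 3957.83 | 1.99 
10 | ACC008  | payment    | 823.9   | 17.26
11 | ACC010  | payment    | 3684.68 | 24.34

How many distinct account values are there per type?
SELECT type, COUNT(DISTINCT account)
FROM transactions
GROUP BY type

Result:
  fee: 1 distinct
  payment: 6 distinct
  withdrawal: 2 distinct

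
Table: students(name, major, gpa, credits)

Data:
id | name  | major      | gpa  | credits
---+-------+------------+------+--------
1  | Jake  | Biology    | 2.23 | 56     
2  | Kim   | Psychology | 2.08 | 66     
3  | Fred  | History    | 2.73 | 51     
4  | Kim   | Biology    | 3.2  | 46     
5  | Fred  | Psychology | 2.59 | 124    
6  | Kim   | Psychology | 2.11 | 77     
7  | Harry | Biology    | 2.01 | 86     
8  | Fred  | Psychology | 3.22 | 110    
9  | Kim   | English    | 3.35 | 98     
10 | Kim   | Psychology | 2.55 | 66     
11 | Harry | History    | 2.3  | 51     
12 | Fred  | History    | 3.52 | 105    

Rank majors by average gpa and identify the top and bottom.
SELECT major, AVG(gpa)
FROM students
GROUP BY major
ORDER BY AVG(gpa)

All groups:
  Biology: 2.48
  Psychology: 2.51
  History: 2.85
  English: 3.35

Highest: English (3.35)
Lowest: Biology (2.48)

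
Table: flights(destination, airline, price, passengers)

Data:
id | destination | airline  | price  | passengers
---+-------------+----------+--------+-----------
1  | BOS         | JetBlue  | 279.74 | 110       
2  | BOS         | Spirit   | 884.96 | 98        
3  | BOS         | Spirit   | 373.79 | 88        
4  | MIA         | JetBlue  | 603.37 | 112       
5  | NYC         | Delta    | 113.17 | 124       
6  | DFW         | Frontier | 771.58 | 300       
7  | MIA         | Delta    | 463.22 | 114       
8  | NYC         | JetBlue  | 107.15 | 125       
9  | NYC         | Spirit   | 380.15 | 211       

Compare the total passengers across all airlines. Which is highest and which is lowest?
SELECT airline, SUM(passengers)
FROM flights
GROUP BY airline
ORDER BY SUM(passengers)

All groups:
  Delta: 238
  Frontier: 300
  JetBlue: 347
  Spirit: 397

Highest: Spirit (397)
Lowest: Delta (238)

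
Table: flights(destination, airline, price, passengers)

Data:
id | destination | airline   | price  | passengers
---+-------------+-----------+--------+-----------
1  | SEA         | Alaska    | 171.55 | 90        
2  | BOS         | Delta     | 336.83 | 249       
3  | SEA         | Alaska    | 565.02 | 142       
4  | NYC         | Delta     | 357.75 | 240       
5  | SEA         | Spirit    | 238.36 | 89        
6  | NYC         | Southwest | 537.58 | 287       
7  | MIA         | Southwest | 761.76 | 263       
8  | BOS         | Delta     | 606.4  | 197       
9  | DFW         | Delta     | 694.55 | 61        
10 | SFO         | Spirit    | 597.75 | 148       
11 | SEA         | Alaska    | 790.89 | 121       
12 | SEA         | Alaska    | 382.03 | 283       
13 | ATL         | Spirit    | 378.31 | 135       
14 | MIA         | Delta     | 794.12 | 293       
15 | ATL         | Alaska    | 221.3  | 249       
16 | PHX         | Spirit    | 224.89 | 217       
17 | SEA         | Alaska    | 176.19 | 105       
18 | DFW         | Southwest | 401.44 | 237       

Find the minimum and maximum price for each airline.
SELECT airline, MIN(price), MAX(price)
FROM flights
GROUP BY airline

Result:
  Alaska: min=171.55, max=790.89
  Delta: min=336.83, max=794.12
  Southwest: min=401.44, max=761.76
  Spirit: min=224.89, max=597.75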